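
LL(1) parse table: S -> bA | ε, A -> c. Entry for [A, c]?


For [A, c]: 'c' ∈ FIRST(c)
Entry: A -> c


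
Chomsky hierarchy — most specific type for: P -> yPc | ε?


Single nonterminal LHS, but y^n c^n is not regular
Classification: Type 2 (Context-Free)


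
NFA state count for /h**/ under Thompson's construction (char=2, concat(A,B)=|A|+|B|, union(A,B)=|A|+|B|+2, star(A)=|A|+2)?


Syntax tree has 1 char leaf(s), 0 union(s), 2 star(s)
chars contribute 1×2 = 2; each union adds +2; each star adds +2
Total: 2 + 0 + 4 = 6 states


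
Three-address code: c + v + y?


Break into single-operator statements:
t1 = c + v
t2 = t1 + y


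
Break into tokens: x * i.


Scan left to right, longest-match per lexeme
Tokens: ID(x), OP(*), ID(i)


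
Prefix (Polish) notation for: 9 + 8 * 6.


'*' binds tighter: tree is (+ 9 (* 8 6))
Prefix: + 9 * 8 6


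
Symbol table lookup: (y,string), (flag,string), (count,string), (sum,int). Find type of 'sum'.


Lookup 'sum' → type int


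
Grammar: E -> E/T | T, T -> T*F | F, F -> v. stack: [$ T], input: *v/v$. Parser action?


shift '*' to continue T -> T*F
Action: shift


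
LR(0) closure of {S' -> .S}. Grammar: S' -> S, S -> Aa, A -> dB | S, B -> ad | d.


Start: S' -> .S
For each item with dot before a nonterminal B, add B -> .γ for every B-production
Closure: [S' -> .S, S -> .Aa, A -> .dB, A -> .S]


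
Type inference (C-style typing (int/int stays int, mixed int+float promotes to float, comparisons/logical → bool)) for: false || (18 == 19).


Operand types: bool || bool
Rule: logical operators take bool operands and yield bool
Result type: bool


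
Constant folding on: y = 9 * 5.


9 * 5 = 45 at compile time
Optimized: y = 45


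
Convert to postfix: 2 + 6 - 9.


Left to right (same or higher precedence on left)
Postfix: 2 6 + 9 -


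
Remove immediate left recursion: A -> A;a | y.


Left-recursive alternatives: A;a; non-recursive: y
Introduce A': A -> yA', A' -> ;aA' | ε


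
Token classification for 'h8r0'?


Pattern: letter/underscore followed by alphanumerics, not a keyword
Type: IDENTIFIER


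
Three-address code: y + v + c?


Break into single-operator statements:
t1 = y + v
t2 = t1 + c


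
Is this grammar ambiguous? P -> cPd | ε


balanced c^n…d^n: each string has a unique parse
Unambiguous


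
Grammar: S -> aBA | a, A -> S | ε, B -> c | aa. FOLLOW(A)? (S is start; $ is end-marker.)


$ ∈ FOLLOW(S). For each A -> αBβ: add FIRST(β)\{ε} to FOLLOW(B); if β nullable, add FOLLOW(A).
FOLLOW(A) = {$}


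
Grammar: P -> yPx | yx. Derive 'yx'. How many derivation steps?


Derivation: P => yx
Steps: 1


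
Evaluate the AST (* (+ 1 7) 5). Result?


Evaluate inner: (+ 1 7) = 8
Evaluate root: (* 8 5) = 40
Result: 40


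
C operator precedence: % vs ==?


'%' is multiplicative (level 10); '==' is equality (level 6)
Higher level binds tighter
'%' has higher precedence than '=='


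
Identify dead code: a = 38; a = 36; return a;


first assignment to a is overwritten before any read
Dead: 'a = 38'


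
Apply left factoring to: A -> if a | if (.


Common prefix: 'if'
Factored: A -> if A', A' -> a | (


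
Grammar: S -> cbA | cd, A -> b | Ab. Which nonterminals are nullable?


A nonterminal is nullable iff some alternative derives ε (directly, or every symbol in it is nullable)
Nullable: {}


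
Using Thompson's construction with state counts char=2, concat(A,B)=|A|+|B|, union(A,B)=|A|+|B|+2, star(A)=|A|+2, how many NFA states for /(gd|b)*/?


Syntax tree has 3 char leaf(s), 1 union(s), 1 star(s)
chars contribute 3×2 = 6; each union adds +2; each star adds +2
Total: 6 + 2 + 2 = 10 states


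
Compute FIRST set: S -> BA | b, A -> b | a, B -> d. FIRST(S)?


Per alternative of S: FIRST(BA) = {d}; FIRST(b) = {b}
FIRST(S) = {b, d}


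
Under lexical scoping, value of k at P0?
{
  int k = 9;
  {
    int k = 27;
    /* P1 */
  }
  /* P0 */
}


k declared in the same block as P0
k = 9


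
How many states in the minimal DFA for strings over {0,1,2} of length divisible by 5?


Track length mod 5: states 0..4, accept at 0
Minimal DFA: 5 states


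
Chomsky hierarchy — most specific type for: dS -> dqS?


LHS has context (more than one symbol) and |LHS| ≤ |RHS|
Classification: Type 1 (Context-Sensitive)


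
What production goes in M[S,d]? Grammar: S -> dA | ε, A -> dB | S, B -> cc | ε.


For [S, d]: 'd' ∈ FIRST(dA)
Entry: S -> dA


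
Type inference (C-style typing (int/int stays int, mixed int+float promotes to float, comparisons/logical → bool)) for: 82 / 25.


Operand types: int / int
Rule: mixed int/float promotes to float; int/int stays int
Result type: int


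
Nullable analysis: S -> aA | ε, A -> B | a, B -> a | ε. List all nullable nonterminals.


A nonterminal is nullable iff some alternative derives ε (directly, or every symbol in it is nullable)
Nullable: {A, B, S}


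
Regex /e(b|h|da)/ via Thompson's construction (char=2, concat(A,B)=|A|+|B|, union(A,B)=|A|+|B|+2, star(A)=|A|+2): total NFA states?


Syntax tree has 5 char leaf(s), 2 union(s), 0 star(s)
chars contribute 5×2 = 10; each union adds +2; each star adds +2
Total: 10 + 4 + 0 = 14 states


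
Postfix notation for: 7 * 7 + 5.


Left to right (same or higher precedence on left)
Postfix: 7 7 * 5 +


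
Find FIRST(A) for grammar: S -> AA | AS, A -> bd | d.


Per alternative of A: FIRST(bd) = {b}; FIRST(d) = {d}
FIRST(A) = {b, d}


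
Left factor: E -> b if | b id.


Common prefix: 'b'
Factored: E -> b E', E' -> if | id


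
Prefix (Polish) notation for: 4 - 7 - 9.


left-to-right (same/higher precedence on left): tree is (- (- 4 7) 9)
Prefix: - - 4 7 9


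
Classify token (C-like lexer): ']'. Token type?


Pattern: delimiter/punctuation
Type: PUNCTUATION


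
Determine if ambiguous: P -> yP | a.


right-linear, alternatives start with distinct terminals 'y' vs 'a': unique leftmost derivation
Unambiguous


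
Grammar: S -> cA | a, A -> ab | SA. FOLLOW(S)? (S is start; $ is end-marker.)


$ ∈ FOLLOW(S). For each A -> αBβ: add FIRST(β)\{ε} to FOLLOW(B); if β nullable, add FOLLOW(A).
FOLLOW(S) = {$, a, c}


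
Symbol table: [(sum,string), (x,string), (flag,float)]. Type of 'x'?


Lookup 'x' → type string


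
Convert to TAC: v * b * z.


Break into single-operator statements:
t1 = v * b
t2 = t1 * z


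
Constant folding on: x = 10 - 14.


10 - 14 = -4 at compile time
Optimized: x = -4


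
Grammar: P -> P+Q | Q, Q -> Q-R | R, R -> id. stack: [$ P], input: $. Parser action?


start symbol P on stack, input exhausted
Action: accept


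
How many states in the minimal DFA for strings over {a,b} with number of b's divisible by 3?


Track (count of b) mod 3: states 0..2, accept at 0
Minimal DFA: 3 states


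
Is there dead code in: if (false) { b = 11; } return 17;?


condition is constant false, so the whole block is unreachable
Dead: 'if (false) { b = 11; }'


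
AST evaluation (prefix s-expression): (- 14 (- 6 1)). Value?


Evaluate inner: (- 6 1) = 5
Evaluate root: (- 14 5) = 9
Result: 9


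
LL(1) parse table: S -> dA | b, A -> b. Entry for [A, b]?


For [A, b]: 'b' ∈ FIRST(b)
Entry: A -> b


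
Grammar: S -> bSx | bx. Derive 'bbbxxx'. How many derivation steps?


Derivation: S => bSx => bbSxx => bbbxxx
Steps: 3


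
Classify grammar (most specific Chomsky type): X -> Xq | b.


Left-linear: every RHS is a terminal or one nonterminal followed by a terminal
Classification: Type 3 (Regular)


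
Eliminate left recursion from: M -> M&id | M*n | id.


Left-recursive alternatives: M&id, M*n; non-recursive: id
Introduce M': M -> idM', M' -> &idM' | *nM' | ε


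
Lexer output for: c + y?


Scan left to right, longest-match per lexeme
Tokens: ID(c), OP(+), ID(y)


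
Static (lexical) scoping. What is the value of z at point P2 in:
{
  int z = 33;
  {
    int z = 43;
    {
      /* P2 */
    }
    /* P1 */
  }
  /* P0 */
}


P2's block does not declare z; resolves to the enclosing declaration at depth 1
z = 43


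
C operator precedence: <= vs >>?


'>>' is shift (level 8); '<=' is relational (level 7)
Higher level binds tighter
'>>' has higher precedence than '<='


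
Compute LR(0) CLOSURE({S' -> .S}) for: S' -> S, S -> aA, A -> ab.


Start: S' -> .S
For each item with dot before a nonterminal B, add B -> .γ for every B-production
Closure: [S' -> .S, S -> .aA]


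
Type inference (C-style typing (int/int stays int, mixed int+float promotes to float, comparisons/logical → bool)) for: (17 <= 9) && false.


Operand types: bool && bool
Rule: logical operators take bool operands and yield bool
Result type: bool


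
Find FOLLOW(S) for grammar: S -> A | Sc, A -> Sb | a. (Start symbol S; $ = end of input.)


$ ∈ FOLLOW(S). For each A -> αBβ: add FIRST(β)\{ε} to FOLLOW(B); if β nullable, add FOLLOW(A).
FOLLOW(S) = {$, b, c}


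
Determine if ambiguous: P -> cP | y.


right-linear, alternatives start with distinct terminals 'c' vs 'y': unique leftmost derivation
Unambiguous


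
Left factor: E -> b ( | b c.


Common prefix: 'b'
Factored: E -> b E', E' -> ( | c


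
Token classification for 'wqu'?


Pattern: letter/underscore followed by alphanumerics, not a keyword
Type: IDENTIFIER


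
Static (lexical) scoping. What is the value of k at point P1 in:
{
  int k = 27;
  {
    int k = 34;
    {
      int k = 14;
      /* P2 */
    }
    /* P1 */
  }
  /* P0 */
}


k declared in the same block as P1
k = 34


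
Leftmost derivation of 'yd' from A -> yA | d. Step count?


Derivation: A => yA => yd
Steps: 2


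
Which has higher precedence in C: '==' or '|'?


'==' is equality (level 6); '|' is bitwise OR (level 3)
Higher level binds tighter
'==' has higher precedence than '|'


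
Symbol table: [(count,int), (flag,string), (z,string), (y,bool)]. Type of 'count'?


Lookup 'count' → type int


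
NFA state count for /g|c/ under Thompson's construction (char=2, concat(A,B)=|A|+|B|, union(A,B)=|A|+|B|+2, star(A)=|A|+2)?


Syntax tree has 2 char leaf(s), 1 union(s), 0 star(s)
chars contribute 2×2 = 4; each union adds +2; each star adds +2
Total: 4 + 2 + 0 = 6 states


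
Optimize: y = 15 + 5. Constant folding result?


15 + 5 = 20 at compile time
Optimized: y = 20


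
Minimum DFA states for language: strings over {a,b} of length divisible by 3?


Track length mod 3: states 0..2, accept at 0
Minimal DFA: 3 states


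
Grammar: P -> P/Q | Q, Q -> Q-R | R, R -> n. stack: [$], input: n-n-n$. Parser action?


no handle on stack; shift 'n'
Action: shift


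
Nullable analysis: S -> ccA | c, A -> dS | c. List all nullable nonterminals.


A nonterminal is nullable iff some alternative derives ε (directly, or every symbol in it is nullable)
Nullable: {}


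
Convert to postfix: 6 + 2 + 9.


Left to right (same or higher precedence on left)
Postfix: 6 2 + 9 +


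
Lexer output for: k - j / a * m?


Scan left to right, longest-match per lexeme
Tokens: ID(k), OP(-), ID(j), OP(/), ID(a), OP(*), ID(m)


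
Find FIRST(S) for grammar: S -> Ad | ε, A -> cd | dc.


Per alternative of S: FIRST(Ad) = {c, d}; FIRST(ε) = {ε}
FIRST(S) = {c, d, ε}


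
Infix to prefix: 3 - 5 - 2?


left-to-right (same/higher precedence on left): tree is (- (- 3 5) 2)
Prefix: - - 3 5 2


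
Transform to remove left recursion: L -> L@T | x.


Left-recursive alternatives: L@T; non-recursive: x
Introduce L': L -> xL', L' -> @TL' | ε


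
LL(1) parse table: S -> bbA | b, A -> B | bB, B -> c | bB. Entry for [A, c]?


For [A, c]: 'c' ∈ FIRST(B)
Entry: A -> B


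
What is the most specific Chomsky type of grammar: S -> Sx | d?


Left-linear: every RHS is a terminal or one nonterminal followed by a terminal
Classification: Type 3 (Regular)


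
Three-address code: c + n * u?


Break into single-operator statements:
t1 = n * u
t2 = c + t1


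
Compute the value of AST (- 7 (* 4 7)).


Evaluate inner: (* 4 7) = 28
Evaluate root: (- 7 28) = -21
Result: -21


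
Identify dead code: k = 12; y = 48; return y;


k is assigned but never read
Dead: 'k = 12'


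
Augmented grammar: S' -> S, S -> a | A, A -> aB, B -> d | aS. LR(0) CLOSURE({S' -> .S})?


Start: S' -> .S
For each item with dot before a nonterminal B, add B -> .γ for every B-production
Closure: [S' -> .S, S -> .a, S -> .A, A -> .aB]


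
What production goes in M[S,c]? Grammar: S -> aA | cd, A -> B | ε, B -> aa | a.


For [S, c]: 'c' ∈ FIRST(cd)
Entry: S -> cd


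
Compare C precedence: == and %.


'%' is multiplicative (level 10); '==' is equality (level 6)
Higher level binds tighter
'%' has higher precedence than '=='


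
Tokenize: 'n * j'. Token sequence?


Scan left to right, longest-match per lexeme
Tokens: ID(n), OP(*), ID(j)


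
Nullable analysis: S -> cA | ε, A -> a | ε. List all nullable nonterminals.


A nonterminal is nullable iff some alternative derives ε (directly, or every symbol in it is nullable)
Nullable: {A, S}


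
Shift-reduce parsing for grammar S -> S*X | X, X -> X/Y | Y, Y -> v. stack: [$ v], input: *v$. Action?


'v' on top is the handle for Y -> v
Action: reduce (Y -> v)


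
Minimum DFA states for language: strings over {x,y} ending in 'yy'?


Track the longest suffix of input matching a prefix of 'yy': 3 classes (prefixes of length 0..2)
Minimal DFA: 3 states


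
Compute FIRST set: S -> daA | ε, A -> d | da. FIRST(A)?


Per alternative of A: FIRST(d) = {d}; FIRST(da) = {d}
FIRST(A) = {d}


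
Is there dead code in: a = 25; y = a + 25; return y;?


a is read by y's definition; y is returned
No dead code


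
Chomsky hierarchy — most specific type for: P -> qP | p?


Right-linear: every RHS is a terminal or a terminal followed by one nonterminal
Classification: Type 3 (Regular)


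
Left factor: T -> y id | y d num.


Common prefix: 'y'
Factored: T -> y T', T' -> id | d num


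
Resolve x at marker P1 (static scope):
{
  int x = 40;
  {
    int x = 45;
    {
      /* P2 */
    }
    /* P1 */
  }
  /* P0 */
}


x declared in the same block as P1
x = 45


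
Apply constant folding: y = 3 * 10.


3 * 10 = 30 at compile time
Optimized: y = 30


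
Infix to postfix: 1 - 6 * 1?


* has higher precedence, evaluate 6*1 first
Postfix: 1 6 1 * -


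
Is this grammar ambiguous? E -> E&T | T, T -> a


precedence layered via separate nonterminal T: deterministic
Unambiguous


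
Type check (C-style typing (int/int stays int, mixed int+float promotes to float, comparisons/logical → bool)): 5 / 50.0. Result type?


Operand types: int / float
Rule: mixed int/float promotes to float; int/int stays int
Result type: float


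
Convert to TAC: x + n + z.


Break into single-operator statements:
t1 = x + n
t2 = t1 + z


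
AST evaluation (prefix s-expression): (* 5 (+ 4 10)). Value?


Evaluate inner: (+ 4 10) = 14
Evaluate root: (* 5 14) = 70
Result: 70


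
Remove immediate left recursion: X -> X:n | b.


Left-recursive alternatives: X:n; non-recursive: b
Introduce X': X -> bX', X' -> :nX' | ε


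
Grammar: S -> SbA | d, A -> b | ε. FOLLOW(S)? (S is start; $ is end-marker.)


$ ∈ FOLLOW(S). For each A -> αBβ: add FIRST(β)\{ε} to FOLLOW(B); if β nullable, add FOLLOW(A).
FOLLOW(S) = {$, b}


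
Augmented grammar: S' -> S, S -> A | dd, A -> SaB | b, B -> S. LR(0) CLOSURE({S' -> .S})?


Start: S' -> .S
For each item with dot before a nonterminal B, add B -> .γ for every B-production
Closure: [S' -> .S, S -> .A, S -> .dd, A -> .SaB, A -> .b]


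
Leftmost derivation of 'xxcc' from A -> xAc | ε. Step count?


Derivation: A => xAc => xxAcc => xxcc
Steps: 3


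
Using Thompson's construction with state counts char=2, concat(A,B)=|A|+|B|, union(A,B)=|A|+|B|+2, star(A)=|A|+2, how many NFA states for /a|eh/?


Syntax tree has 3 char leaf(s), 1 union(s), 0 star(s)
chars contribute 3×2 = 6; each union adds +2; each star adds +2
Total: 6 + 2 + 0 = 8 states


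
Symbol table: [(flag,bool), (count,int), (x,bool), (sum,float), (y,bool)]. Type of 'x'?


Lookup 'x' → type bool


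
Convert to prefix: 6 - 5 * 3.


'*' binds tighter: tree is (- 6 (* 5 3))
Prefix: - 6 * 5 3


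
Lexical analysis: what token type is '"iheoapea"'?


Pattern: double-quoted sequence
Type: STRING_LITERAL


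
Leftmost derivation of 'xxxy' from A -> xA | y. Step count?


Derivation: A => xA => xxA => xxxA => xxxy
Steps: 4


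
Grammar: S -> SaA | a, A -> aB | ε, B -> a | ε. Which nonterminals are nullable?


A nonterminal is nullable iff some alternative derives ε (directly, or every symbol in it is nullable)
Nullable: {A, B}


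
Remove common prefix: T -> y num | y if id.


Common prefix: 'y'
Factored: T -> y T', T' -> num | if id


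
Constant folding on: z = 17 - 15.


17 - 15 = 2 at compile time
Optimized: z = 2


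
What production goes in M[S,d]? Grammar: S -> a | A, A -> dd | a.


For [S, d]: 'd' ∈ FIRST(A)
Entry: S -> A


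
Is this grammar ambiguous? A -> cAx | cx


balanced c^n…x^n: each string has a unique parse
Unambiguous


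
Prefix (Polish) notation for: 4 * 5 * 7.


left-to-right (same/higher precedence on left): tree is (* (* 4 5) 7)
Prefix: * * 4 5 7


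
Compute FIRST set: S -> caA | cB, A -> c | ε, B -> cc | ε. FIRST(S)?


Per alternative of S: FIRST(caA) = {c}; FIRST(cB) = {c}
FIRST(S) = {c}


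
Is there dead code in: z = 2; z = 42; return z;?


first assignment to z is overwritten before any read
Dead: 'z = 2'


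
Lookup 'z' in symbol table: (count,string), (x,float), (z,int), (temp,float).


Lookup 'z' → type int


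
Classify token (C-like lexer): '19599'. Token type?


Pattern: digits only
Type: INTEGER_LITERAL


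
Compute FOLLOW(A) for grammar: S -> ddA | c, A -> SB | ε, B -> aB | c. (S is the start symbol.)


$ ∈ FOLLOW(S). For each A -> αBβ: add FIRST(β)\{ε} to FOLLOW(B); if β nullable, add FOLLOW(A).
FOLLOW(A) = {$, a, c}


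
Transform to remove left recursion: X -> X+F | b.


Left-recursive alternatives: X+F; non-recursive: b
Introduce X': X -> bX', X' -> +FX' | ε


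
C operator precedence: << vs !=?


'<<' is shift (level 8); '!=' is equality (level 6)
Higher level binds tighter
'<<' has higher precedence than '!='


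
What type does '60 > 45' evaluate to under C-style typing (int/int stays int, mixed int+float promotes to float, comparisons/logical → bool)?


Operand types: int > int
Rule: comparison yields bool
Result type: bool


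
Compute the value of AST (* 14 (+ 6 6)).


Evaluate inner: (+ 6 6) = 12
Evaluate root: (* 14 12) = 168
Result: 168


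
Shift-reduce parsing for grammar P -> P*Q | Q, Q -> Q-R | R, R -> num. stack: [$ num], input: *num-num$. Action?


'num' on top is the handle for R -> num
Action: reduce (R -> num)


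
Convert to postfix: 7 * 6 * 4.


Left to right (same or higher precedence on left)
Postfix: 7 6 * 4 *


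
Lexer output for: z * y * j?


Scan left to right, longest-match per lexeme
Tokens: ID(z), OP(*), ID(y), OP(*), ID(j)


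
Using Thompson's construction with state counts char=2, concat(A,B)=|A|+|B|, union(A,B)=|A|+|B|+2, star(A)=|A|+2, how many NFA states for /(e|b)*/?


Syntax tree has 2 char leaf(s), 1 union(s), 1 star(s)
chars contribute 2×2 = 4; each union adds +2; each star adds +2
Total: 4 + 2 + 2 = 8 states


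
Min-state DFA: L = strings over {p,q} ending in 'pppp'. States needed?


Track the longest suffix of input matching a prefix of 'pppp': 5 classes (prefixes of length 0..4)
Minimal DFA: 5 states


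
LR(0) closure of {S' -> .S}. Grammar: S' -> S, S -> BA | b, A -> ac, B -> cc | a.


Start: S' -> .S
For each item with dot before a nonterminal B, add B -> .γ for every B-production
Closure: [S' -> .S, S -> .BA, S -> .b, B -> .cc, B -> .a]


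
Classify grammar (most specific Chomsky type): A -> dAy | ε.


Single nonterminal LHS, but d^n y^n is not regular
Classification: Type 2 (Context-Free)


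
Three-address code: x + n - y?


Break into single-operator statements:
t1 = x + n
t2 = t1 - y


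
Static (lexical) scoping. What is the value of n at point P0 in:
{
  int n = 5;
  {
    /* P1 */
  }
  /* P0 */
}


n declared in the same block as P0
n = 5


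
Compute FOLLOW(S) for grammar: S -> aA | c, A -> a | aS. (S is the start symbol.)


$ ∈ FOLLOW(S). For each A -> αBβ: add FIRST(β)\{ε} to FOLLOW(B); if β nullable, add FOLLOW(A).
FOLLOW(S) = {$}


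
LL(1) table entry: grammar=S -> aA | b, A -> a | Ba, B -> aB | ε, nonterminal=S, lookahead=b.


For [S, b]: 'b' ∈ FIRST(b)
Entry: S -> b


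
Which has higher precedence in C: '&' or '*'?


'*' is multiplicative (level 10); '&' is bitwise AND (level 5)
Higher level binds tighter
'*' has higher precedence than '&'


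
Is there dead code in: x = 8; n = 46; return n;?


x is assigned but never read
Dead: 'x = 8'


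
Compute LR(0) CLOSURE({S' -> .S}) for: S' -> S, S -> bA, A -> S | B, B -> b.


Start: S' -> .S
For each item with dot before a nonterminal B, add B -> .γ for every B-production
Closure: [S' -> .S, S -> .bA]


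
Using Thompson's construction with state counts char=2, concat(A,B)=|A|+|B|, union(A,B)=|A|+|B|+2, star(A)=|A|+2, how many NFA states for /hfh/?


Syntax tree has 3 char leaf(s), 0 union(s), 0 star(s)
chars contribute 3×2 = 6; each union adds +2; each star adds +2
Total: 6 + 0 + 0 = 6 states


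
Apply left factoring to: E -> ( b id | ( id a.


Common prefix: '('
Factored: E -> ( E', E' -> b id | id a


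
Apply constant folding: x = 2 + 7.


2 + 7 = 9 at compile time
Optimized: x = 9


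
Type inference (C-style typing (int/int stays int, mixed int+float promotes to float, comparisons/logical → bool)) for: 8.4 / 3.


Operand types: float / int
Rule: mixed int/float promotes to float; int/int stays int
Result type: float


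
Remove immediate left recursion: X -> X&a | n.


Left-recursive alternatives: X&a; non-recursive: n
Introduce X': X -> nX', X' -> &aX' | ε


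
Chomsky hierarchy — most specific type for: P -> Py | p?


Left-linear: every RHS is a terminal or one nonterminal followed by a terminal
Classification: Type 3 (Regular)


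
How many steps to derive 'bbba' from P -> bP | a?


Derivation: P => bP => bbP => bbbP => bbba
Steps: 4


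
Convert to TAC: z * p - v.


Break into single-operator statements:
t1 = z * p
t2 = t1 - v


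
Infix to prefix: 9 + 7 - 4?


left-to-right (same/higher precedence on left): tree is (- (+ 9 7) 4)
Prefix: - + 9 7 4


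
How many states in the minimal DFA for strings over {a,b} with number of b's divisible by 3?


Track (count of b) mod 3: states 0..2, accept at 0
Minimal DFA: 3 states


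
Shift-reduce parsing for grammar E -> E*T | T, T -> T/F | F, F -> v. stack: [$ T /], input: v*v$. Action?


no handle; shift 'v'
Action: shift


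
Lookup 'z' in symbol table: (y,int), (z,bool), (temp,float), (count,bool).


Lookup 'z' → type bool


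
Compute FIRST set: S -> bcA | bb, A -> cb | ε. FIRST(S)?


Per alternative of S: FIRST(bcA) = {b}; FIRST(bb) = {b}
FIRST(S) = {b}


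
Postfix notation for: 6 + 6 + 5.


Left to right (same or higher precedence on left)
Postfix: 6 6 + 5 +


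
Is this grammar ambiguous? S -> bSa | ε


balanced b^n…a^n: each string has a unique parse
Unambiguous


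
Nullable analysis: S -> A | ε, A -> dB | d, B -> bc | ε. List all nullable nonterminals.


A nonterminal is nullable iff some alternative derives ε (directly, or every symbol in it is nullable)
Nullable: {B, S}


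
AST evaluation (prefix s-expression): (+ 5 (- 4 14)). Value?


Evaluate inner: (- 4 14) = -10
Evaluate root: (+ 5 -10) = -5
Result: -5


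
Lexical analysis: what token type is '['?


Pattern: delimiter/punctuation
Type: PUNCTUATION


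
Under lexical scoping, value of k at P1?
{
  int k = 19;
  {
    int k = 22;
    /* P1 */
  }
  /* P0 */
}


k declared in the same block as P1
k = 22


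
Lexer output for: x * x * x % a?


Scan left to right, longest-match per lexeme
Tokens: ID(x), OP(*), ID(x), OP(*), ID(x), OP(%), ID(a)


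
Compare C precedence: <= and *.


'*' is multiplicative (level 10); '<=' is relational (level 7)
Higher level binds tighter
'*' has higher precedence than '<='


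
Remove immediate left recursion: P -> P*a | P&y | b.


Left-recursive alternatives: P*a, P&y; non-recursive: b
Introduce P': P -> bP', P' -> *aP' | &yP' | ε


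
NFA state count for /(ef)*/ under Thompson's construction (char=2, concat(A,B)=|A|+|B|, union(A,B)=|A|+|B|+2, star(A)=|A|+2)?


Syntax tree has 2 char leaf(s), 0 union(s), 1 star(s)
chars contribute 2×2 = 4; each union adds +2; each star adds +2
Total: 4 + 0 + 2 = 6 states


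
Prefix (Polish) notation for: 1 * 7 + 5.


left-to-right (same/higher precedence on left): tree is (+ (* 1 7) 5)
Prefix: + * 1 7 5


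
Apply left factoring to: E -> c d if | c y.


Common prefix: 'c'
Factored: E -> c E', E' -> d if | y


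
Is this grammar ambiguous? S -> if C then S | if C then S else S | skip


dangling else: 'if C then if C then skip else skip' parses two ways
Ambiguous


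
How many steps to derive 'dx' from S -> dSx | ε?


Derivation: S => dSx => dx
Steps: 2


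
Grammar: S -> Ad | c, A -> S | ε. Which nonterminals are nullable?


A nonterminal is nullable iff some alternative derives ε (directly, or every symbol in it is nullable)
Nullable: {A}


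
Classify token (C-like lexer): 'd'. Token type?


Pattern: letter/underscore followed by alphanumerics, not a keyword
Type: IDENTIFIER


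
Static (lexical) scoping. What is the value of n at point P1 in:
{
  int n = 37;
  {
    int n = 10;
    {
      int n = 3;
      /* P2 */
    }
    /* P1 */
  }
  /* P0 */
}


n declared in the same block as P1
n = 10


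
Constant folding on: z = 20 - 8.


20 - 8 = 12 at compile time
Optimized: z = 12


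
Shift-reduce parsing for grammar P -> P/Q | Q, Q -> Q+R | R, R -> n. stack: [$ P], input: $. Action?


start symbol P on stack, input exhausted
Action: accept


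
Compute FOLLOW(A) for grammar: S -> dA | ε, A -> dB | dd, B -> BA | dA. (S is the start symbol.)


$ ∈ FOLLOW(S). For each A -> αBβ: add FIRST(β)\{ε} to FOLLOW(B); if β nullable, add FOLLOW(A).
FOLLOW(A) = {$, d}


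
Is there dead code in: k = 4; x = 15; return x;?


k is assigned but never read
Dead: 'k = 4'


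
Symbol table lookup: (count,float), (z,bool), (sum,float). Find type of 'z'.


Lookup 'z' → type bool


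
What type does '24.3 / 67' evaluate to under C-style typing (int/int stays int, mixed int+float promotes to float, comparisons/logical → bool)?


Operand types: float / int
Rule: mixed int/float promotes to float; int/int stays int
Result type: float


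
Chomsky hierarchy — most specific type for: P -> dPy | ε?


Single nonterminal LHS, but d^n y^n is not regular
Classification: Type 2 (Context-Free)


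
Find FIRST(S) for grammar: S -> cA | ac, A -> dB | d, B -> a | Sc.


Per alternative of S: FIRST(cA) = {c}; FIRST(ac) = {a}
FIRST(S) = {a, c}


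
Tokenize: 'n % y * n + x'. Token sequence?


Scan left to right, longest-match per lexeme
Tokens: ID(n), OP(%), ID(y), OP(*), ID(n), OP(+), ID(x)


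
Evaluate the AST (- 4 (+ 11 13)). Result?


Evaluate inner: (+ 11 13) = 24
Evaluate root: (- 4 24) = -20
Result: -20


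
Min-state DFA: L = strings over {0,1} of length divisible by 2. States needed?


Track length mod 2: states 0..1, accept at 0
Minimal DFA: 2 states


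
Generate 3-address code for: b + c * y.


Break into single-operator statements:
t1 = c * y
t2 = b + t1


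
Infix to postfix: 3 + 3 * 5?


* has higher precedence, evaluate 3*5 first
Postfix: 3 3 5 * +


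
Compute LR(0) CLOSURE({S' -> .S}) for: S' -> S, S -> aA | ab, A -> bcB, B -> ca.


Start: S' -> .S
For each item with dot before a nonterminal B, add B -> .γ for every B-production
Closure: [S' -> .S, S -> .aA, S -> .ab]


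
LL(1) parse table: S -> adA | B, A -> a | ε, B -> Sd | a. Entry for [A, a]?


For [A, a]: 'a' ∈ FIRST(a)
Entry: A -> a


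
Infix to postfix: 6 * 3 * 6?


Left to right (same or higher precedence on left)
Postfix: 6 3 * 6 *


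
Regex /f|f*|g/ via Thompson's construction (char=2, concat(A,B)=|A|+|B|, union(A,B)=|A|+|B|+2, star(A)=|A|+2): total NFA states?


Syntax tree has 3 char leaf(s), 2 union(s), 1 star(s)
chars contribute 3×2 = 6; each union adds +2; each star adds +2
Total: 6 + 4 + 2 = 12 states


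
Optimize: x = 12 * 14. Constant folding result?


12 * 14 = 168 at compile time
Optimized: x = 168


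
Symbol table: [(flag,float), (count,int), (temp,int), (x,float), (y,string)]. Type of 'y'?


Lookup 'y' → type string


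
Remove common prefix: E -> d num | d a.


Common prefix: 'd'
Factored: E -> d E', E' -> num | a


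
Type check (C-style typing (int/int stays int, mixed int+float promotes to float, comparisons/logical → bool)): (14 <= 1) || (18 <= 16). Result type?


Operand types: bool || bool
Rule: logical operators take bool operands and yield bool
Result type: bool


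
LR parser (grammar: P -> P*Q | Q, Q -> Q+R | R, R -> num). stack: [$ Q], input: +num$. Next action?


shift '+' to continue Q -> Q+R
Action: shift


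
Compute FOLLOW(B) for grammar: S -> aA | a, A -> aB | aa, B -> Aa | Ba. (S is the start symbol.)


$ ∈ FOLLOW(S). For each A -> αBβ: add FIRST(β)\{ε} to FOLLOW(B); if β nullable, add FOLLOW(A).
FOLLOW(B) = {$, a}


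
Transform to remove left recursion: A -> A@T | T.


Left-recursive alternatives: A@T; non-recursive: T
Introduce A': A -> TA', A' -> @TA' | ε


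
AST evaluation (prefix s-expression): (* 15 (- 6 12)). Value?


Evaluate inner: (- 6 12) = -6
Evaluate root: (* 15 -6) = -90
Result: -90


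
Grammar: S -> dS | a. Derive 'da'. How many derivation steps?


Derivation: S => dS => da
Steps: 2


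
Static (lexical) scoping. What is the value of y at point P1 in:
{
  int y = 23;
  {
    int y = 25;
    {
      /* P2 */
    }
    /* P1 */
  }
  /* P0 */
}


y declared in the same block as P1
y = 25


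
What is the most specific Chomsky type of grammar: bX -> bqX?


LHS has context (more than one symbol) and |LHS| ≤ |RHS|
Classification: Type 1 (Context-Sensitive)


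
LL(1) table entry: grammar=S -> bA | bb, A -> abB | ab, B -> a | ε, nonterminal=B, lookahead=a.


For [B, a]: 'a' ∈ FIRST(a)
Entry: B -> a


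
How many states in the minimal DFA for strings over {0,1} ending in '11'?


Track the longest suffix of input matching a prefix of '11': 3 classes (prefixes of length 0..2)
Minimal DFA: 3 states


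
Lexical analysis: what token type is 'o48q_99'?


Pattern: letter/underscore followed by alphanumerics, not a keyword
Type: IDENTIFIER


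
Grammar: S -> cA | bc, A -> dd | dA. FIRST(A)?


Per alternative of A: FIRST(dd) = {d}; FIRST(dA) = {d}
FIRST(A) = {d}


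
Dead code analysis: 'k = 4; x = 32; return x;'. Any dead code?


k is assigned but never read
Dead: 'k = 4'


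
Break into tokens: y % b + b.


Scan left to right, longest-match per lexeme
Tokens: ID(y), OP(%), ID(b), OP(+), ID(b)


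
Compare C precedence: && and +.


'+' is additive (level 9); '&&' is logical AND (level 2)
Higher level binds tighter
'+' has higher precedence than '&&'


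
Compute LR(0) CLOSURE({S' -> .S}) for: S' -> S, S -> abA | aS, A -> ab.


Start: S' -> .S
For each item with dot before a nonterminal B, add B -> .γ for every B-production
Closure: [S' -> .S, S -> .abA, S -> .aS]


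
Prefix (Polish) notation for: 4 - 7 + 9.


left-to-right (same/higher precedence on left): tree is (+ (- 4 7) 9)
Prefix: + - 4 7 9


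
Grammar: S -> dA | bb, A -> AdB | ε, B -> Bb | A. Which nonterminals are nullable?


A nonterminal is nullable iff some alternative derives ε (directly, or every symbol in it is nullable)
Nullable: {A, B}


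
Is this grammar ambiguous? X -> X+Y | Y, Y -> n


precedence layered via separate nonterminal Y: deterministic
Unambiguous


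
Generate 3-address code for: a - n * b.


Break into single-operator statements:
t1 = n * b
t2 = a - t1


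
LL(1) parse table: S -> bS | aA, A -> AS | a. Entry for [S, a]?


For [S, a]: 'a' ∈ FIRST(aA)
Entry: S -> aA


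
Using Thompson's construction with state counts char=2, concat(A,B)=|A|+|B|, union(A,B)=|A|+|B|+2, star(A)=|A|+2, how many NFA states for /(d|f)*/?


Syntax tree has 2 char leaf(s), 1 union(s), 1 star(s)
chars contribute 2×2 = 4; each union adds +2; each star adds +2
Total: 4 + 2 + 2 = 8 states


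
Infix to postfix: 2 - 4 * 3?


* has higher precedence, evaluate 4*3 first
Postfix: 2 4 3 * -


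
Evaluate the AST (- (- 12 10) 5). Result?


Evaluate inner: (- 12 10) = 2
Evaluate root: (- 2 5) = -3
Result: -3


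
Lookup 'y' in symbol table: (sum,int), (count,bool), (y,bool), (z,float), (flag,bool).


Lookup 'y' → type bool


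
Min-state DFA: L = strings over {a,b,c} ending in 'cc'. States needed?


Track the longest suffix of input matching a prefix of 'cc': 3 classes (prefixes of length 0..2)
Minimal DFA: 3 states


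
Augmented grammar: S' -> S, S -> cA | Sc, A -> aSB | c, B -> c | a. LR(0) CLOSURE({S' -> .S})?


Start: S' -> .S
For each item with dot before a nonterminal B, add B -> .γ for every B-production
Closure: [S' -> .S, S -> .cA, S -> .Sc]


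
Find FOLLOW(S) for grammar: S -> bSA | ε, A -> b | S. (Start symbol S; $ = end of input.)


$ ∈ FOLLOW(S). For each A -> αBβ: add FIRST(β)\{ε} to FOLLOW(B); if β nullable, add FOLLOW(A).
FOLLOW(S) = {$, b}


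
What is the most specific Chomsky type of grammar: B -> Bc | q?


Left-linear: every RHS is a terminal or one nonterminal followed by a terminal
Classification: Type 3 (Regular)


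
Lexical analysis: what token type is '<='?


Pattern: operator symbol
Type: OPERATOR


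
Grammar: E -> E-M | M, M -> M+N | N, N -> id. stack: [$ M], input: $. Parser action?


lookahead ∉ {+} so M won't extend; reduce E -> M
Action: reduce (E -> M)


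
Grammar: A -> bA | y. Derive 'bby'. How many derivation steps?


Derivation: A => bA => bbA => bby
Steps: 3


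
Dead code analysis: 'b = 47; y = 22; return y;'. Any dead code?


b is assigned but never read
Dead: 'b = 47'


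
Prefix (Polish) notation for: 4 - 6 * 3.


'*' binds tighter: tree is (- 4 (* 6 3))
Prefix: - 4 * 6 3


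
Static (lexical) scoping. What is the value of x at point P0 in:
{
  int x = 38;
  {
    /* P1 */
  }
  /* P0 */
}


x declared in the same block as P0
x = 38


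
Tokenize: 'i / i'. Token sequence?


Scan left to right, longest-match per lexeme
Tokens: ID(i), OP(/), ID(i)


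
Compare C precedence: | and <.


'<' is relational (level 7); '|' is bitwise OR (level 3)
Higher level binds tighter
'<' has higher precedence than '|'


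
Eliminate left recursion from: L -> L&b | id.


Left-recursive alternatives: L&b; non-recursive: id
Introduce L': L -> idL', L' -> &bL' | ε


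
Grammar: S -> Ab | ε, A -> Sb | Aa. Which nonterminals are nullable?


A nonterminal is nullable iff some alternative derives ε (directly, or every symbol in it is nullable)
Nullable: {S}


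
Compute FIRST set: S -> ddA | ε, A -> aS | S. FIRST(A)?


Per alternative of A: FIRST(aS) = {a}; FIRST(S) = {d, ε}
FIRST(A) = {a, d, ε}


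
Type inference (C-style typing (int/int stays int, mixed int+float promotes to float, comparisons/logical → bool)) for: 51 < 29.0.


Operand types: int < float
Rule: comparison yields bool
Result type: bool


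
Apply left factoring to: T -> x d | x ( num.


Common prefix: 'x'
Factored: T -> x T', T' -> d | ( num


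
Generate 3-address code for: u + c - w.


Break into single-operator statements:
t1 = u + c
t2 = t1 - w


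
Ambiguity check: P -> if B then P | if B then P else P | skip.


dangling else: 'if B then if B then skip else skip' parses two ways
Ambiguous


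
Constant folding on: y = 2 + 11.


2 + 11 = 13 at compile time
Optimized: y = 13


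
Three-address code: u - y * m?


Break into single-operator statements:
t1 = y * m
t2 = u - t1


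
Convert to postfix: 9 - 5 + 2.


Left to right (same or higher precedence on left)
Postfix: 9 5 - 2 +


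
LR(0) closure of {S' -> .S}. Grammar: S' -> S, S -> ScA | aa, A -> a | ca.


Start: S' -> .S
For each item with dot before a nonterminal B, add B -> .γ for every B-production
Closure: [S' -> .S, S -> .ScA, S -> .aa]


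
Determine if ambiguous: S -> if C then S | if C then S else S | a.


dangling else: 'if C then if C then a else a' parses two ways
Ambiguous


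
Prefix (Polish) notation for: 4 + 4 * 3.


'*' binds tighter: tree is (+ 4 (* 4 3))
Prefix: + 4 * 4 3


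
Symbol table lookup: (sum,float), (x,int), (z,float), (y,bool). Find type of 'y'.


Lookup 'y' → type bool


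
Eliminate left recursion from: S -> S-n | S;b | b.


Left-recursive alternatives: S-n, S;b; non-recursive: b
Introduce S': S -> bS', S' -> -nS' | ;bS' | ε


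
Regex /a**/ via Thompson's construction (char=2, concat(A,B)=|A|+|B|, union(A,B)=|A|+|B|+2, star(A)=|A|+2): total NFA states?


Syntax tree has 1 char leaf(s), 0 union(s), 2 star(s)
chars contribute 1×2 = 2; each union adds +2; each star adds +2
Total: 2 + 0 + 4 = 6 states


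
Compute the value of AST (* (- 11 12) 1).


Evaluate inner: (- 11 12) = -1
Evaluate root: (* -1 1) = -1
Result: -1


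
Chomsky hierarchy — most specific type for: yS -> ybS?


LHS has context (more than one symbol) and |LHS| ≤ |RHS|
Classification: Type 1 (Context-Sensitive)


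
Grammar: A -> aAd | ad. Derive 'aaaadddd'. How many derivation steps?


Derivation: A => aAd => aaAdd => aaaAddd => aaaadddd
Steps: 4


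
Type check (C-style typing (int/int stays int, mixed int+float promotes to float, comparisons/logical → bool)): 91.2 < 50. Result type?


Operand types: float < int
Rule: comparison yields bool
Result type: bool


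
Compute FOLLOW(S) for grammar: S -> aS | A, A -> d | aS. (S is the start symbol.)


$ ∈ FOLLOW(S). For each A -> αBβ: add FIRST(β)\{ε} to FOLLOW(B); if β nullable, add FOLLOW(A).
FOLLOW(S) = {$}


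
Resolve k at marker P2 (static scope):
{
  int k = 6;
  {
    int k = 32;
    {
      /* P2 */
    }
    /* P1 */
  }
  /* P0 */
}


P2's block does not declare k; resolves to the enclosing declaration at depth 1
k = 32


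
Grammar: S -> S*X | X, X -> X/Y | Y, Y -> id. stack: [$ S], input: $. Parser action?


start symbol S on stack, input exhausted
Action: accept


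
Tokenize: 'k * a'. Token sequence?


Scan left to right, longest-match per lexeme
Tokens: ID(k), OP(*), ID(a)


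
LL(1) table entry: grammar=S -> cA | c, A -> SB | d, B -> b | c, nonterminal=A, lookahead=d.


For [A, d]: 'd' ∈ FIRST(d)
Entry: A -> d
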